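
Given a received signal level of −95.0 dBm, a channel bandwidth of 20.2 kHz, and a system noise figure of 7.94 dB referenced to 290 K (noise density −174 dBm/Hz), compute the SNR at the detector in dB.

Noise floor: N = −174 + 10 log₁₀(B) + NF
10 log₁₀(2.02×10⁴) = 43.05 dB
N = −174 + 43.05 + 7.94 = −123.01 dBm
SNR = P_sig − N = −95.0 − (−123.01) = 28.01 dB → 28.0 dB

28.0 dB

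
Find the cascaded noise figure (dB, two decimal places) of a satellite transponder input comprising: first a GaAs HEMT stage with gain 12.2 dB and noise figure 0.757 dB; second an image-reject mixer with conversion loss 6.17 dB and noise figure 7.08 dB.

Convert to linear (a loss of L dB is a gain of −L dB): F_i = 10^(NF_i/10), G_i = 10^(G_i,dB/10)
  Stage 1: F_1 = 10^(0.757/10) = 1.190, G_1 = 10^(12.2/10) = 16.60
  Stage 2: F_2 = 10^(7.08/10) = 5.105, G_2 = 10^(−6.17/10) = 0.2415
Friis cascade:
  F = 1.190 + (5.105 − 1)/16.60 = 1.438
NF = 10 log₁₀(1.438) = 1.58 dB

1.58 dB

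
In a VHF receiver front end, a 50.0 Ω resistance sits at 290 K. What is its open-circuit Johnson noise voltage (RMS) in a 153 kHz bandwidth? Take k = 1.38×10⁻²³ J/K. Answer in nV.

350 nV

V_n = √(4kTRB)
4kTRB = 4 × 1.38×10⁻²³ × 290 × 5.00×10¹ × 1.53×10⁵ = 1.22×10⁻¹³ V²
V_n = √(1.22×10⁻¹³) = 3.50×10⁻⁷ V = 350 nV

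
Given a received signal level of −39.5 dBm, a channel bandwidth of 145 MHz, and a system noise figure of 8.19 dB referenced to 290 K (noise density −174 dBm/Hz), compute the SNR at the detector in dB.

44.7 dB

Noise floor: N = −174 + 10 log₁₀(B) + NF
10 log₁₀(1.45×10⁸) = 81.61 dB
N = −174 + 81.61 + 8.19 = −84.20 dBm
SNR = P_sig − N = −39.5 − (−84.20) = 44.70 dB → 44.7 dB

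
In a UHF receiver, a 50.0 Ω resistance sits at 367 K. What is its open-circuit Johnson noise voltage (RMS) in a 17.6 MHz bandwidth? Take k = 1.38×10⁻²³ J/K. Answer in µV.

V_n = √(4kTRB)
4kTRB = 4 × 1.38×10⁻²³ × 367 × 5.00×10¹ × 1.76×10⁷ = 1.78×10⁻¹¹ V²
V_n = √(1.78×10⁻¹¹) = 4.22×10⁻⁶ V = 4.22 µV

4.22 µV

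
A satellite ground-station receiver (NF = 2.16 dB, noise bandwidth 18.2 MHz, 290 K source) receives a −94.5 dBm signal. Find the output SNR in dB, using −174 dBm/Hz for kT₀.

4.7 dB

Noise floor: N = −174 + 10 log₁₀(B) + NF
10 log₁₀(1.82×10⁷) = 72.6 dB
N = −174 + 72.6 + 2.16 = −99.24 dBm
SNR = P_sig − N = −94.5 − (−99.24) = 4.74 dB → 4.7 dB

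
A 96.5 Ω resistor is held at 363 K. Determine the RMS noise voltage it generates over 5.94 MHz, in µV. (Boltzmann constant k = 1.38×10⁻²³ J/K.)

3.39 µV

V_n = √(4kTRB)
4kTRB = 4 × 1.38×10⁻²³ × 363 × 9.65×10¹ × 5.94×10⁶ = 1.15×10⁻¹¹ V²
V_n = √(1.15×10⁻¹¹) = 3.39×10⁻⁶ V = 3.39 µV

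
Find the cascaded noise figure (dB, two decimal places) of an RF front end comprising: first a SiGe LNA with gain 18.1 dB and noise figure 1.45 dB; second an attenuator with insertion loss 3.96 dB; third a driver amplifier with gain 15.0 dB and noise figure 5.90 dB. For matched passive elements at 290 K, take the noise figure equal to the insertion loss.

1.85 dB

Convert to linear (a loss of L dB is a gain of −L dB): F_i = 10^(NF_i/10), G_i = 10^(G_i,dB/10)
  Stage 1: F_1 = 10^(1.45/10) = 1.396, G_1 = 10^(18.1/10) = 64.57
  Stage 2: F_2 = 10^(3.96/10) = 2.489, G_2 = 10^(−3.96/10) = 0.4018
  Stage 3: F_3 = 10^(5.90/10) = 3.890, G_3 = 10^(15.0/10) = 31.62
Friis cascade:
  F = 1.396 + (2.489 − 1)/64.57 + (3.890 − 1)/25.94 = 1.531
NF = 10 log₁₀(1.531) = 1.85 dB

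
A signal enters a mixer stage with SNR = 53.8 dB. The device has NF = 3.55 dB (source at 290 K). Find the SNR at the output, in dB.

By definition F = SNR_in/SNR_out, so in dB: SNR_out = SNR_in − NF
SNR_out = 53.8 − 3.55 = 50.25 dB

50.25 dB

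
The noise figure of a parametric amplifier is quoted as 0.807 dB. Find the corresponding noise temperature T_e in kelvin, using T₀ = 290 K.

59.2 K

F = 10^(0.807/10) = 1.2042
T_e = (F − 1)·T₀ = (1.2042 − 1) × 290 = 59.2 K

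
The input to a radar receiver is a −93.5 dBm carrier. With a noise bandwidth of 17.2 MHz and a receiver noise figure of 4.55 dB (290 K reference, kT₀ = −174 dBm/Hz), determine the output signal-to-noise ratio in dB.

Noise floor: N = −174 + 10 log₁₀(B) + NF
10 log₁₀(1.72×10⁷) = 72.36 dB
N = −174 + 72.36 + 4.55 = −97.09 dBm
SNR = P_sig − N = −93.5 − (−97.09) = 3.59 dB → 3.6 dB

3.6 dB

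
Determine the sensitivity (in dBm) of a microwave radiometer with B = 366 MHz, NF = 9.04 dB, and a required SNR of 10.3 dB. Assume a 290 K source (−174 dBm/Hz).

−69.0 dBm

Sensitivity = −174 + 10 log₁₀(B) + NF + SNR_min
= −174 + 85.63 + 9.04 + 10.3
= −69.03 dBm → −69.0 dBm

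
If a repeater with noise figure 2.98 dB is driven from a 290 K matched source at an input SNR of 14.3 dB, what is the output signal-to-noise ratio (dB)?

11.32 dB

By definition F = SNR_in/SNR_out, so in dB: SNR_out = SNR_in − NF
SNR_out = 14.3 − 2.98 = 11.32 dB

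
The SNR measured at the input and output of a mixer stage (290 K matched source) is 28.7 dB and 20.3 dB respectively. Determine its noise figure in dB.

8.4 dB

NF (dB) = SNR_in(dB) − SNR_out(dB) when the source is at T₀
NF = 28.7 − 20.3 = 8.4 dB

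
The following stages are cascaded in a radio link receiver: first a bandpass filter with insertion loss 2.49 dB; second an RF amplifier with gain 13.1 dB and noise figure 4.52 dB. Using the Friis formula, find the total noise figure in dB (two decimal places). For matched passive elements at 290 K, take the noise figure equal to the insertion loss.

Convert to linear (a loss of L dB is a gain of −L dB): F_i = 10^(NF_i/10), G_i = 10^(G_i,dB/10)
  Stage 1: F_1 = 10^(2.49/10) = 1.774, G_1 = 10^(−2.49/10) = 0.5636
  Stage 2: F_2 = 10^(4.52/10) = 2.831, G_2 = 10^(13.1/10) = 20.42
Friis cascade:
  F = 1.774 + (2.831 − 1)/0.5636 = 5.023
NF = 10 log₁₀(5.023) = 7.01 dB

7.01 dB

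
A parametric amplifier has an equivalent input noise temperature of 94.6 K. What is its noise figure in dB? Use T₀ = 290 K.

F = 1 + T_e/T₀ = 1 + 94.6/290 = 1.32621
NF = 10 log₁₀(1.32621) = 1.23 dB

1.23 dB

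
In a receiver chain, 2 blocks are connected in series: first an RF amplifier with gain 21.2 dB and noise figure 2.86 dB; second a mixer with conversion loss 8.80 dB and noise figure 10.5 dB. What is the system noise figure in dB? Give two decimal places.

Convert to linear (a loss of L dB is a gain of −L dB): F_i = 10^(NF_i/10), G_i = 10^(G_i,dB/10)
  Stage 1: F_1 = 10^(2.86/10) = 1.932, G_1 = 10^(21.2/10) = 131.8
  Stage 2: F_2 = 10^(10.5/10) = 11.22, G_2 = 10^(−8.80/10) = 0.1318
Friis cascade:
  F = 1.932 + (11.22 − 1)/131.8 = 2.009
NF = 10 log₁₀(2.009) = 3.03 dB

3.03 dB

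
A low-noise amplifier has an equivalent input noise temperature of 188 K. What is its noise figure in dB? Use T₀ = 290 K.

F = 1 + T_e/T₀ = 1 + 188/290 = 1.64828
NF = 10 log₁₀(1.64828) = 2.17 dB

2.17 dB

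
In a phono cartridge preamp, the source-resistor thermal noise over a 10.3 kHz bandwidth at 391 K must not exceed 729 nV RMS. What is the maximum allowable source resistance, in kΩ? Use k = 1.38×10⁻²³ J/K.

Johnson–Nyquist: V_n = √(4kTRB) ⇒ R = V_n² / (4kTB)
4kTB = 4 × 1.38×10⁻²³ × 391 × 1.03×10⁴ = 2.22×10⁻¹⁶
R = (7.29×10⁻⁷)² / 2.22×10⁻¹⁶ = 2.39×10³ Ω = 2.39 kΩ

2.39 kΩ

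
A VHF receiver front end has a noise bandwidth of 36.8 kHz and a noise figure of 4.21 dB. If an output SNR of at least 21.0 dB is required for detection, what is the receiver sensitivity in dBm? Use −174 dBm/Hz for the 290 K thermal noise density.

Sensitivity = −174 + 10 log₁₀(B) + NF + SNR_min
= −174 + 45.66 + 4.21 + 21.0
= −103.13 dBm → −103.1 dBm

−103.1 dBm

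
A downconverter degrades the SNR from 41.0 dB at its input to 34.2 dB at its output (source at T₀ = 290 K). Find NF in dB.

NF (dB) = SNR_in(dB) − SNR_out(dB) when the source is at T₀
NF = 41.0 − 34.2 = 6.8 dB

6.8 dB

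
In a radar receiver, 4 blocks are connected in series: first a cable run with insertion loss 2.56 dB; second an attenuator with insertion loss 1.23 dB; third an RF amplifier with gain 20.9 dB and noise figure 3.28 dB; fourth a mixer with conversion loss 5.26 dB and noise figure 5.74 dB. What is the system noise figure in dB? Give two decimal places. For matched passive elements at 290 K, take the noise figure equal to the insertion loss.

Convert to linear (a loss of L dB is a gain of −L dB): F_i = 10^(NF_i/10), G_i = 10^(G_i,dB/10)
  Stage 1: F_1 = 10^(2.56/10) = 1.803, G_1 = 10^(−2.56/10) = 0.5546
  Stage 2: F_2 = 10^(1.23/10) = 1.327, G_2 = 10^(−1.23/10) = 0.7534
  Stage 3: F_3 = 10^(3.28/10) = 2.128, G_3 = 10^(20.9/10) = 123.0
  Stage 4: F_4 = 10^(5.74/10) = 3.750, G_4 = 10^(−5.26/10) = 0.2979
Friis cascade:
  F = 1.803 + (1.327 − 1)/0.5546 + (2.128 − 1)/0.4178 + (3.750 − 1)/51.40 = 5.147
NF = 10 log₁₀(5.147) = 7.12 dB

7.12 dB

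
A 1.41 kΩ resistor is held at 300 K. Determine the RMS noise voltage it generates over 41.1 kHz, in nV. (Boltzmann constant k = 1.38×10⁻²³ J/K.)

980 nV

V_n = √(4kTRB)
4kTRB = 4 × 1.38×10⁻²³ × 300 × 1.41×10³ × 4.11×10⁴ = 9.60×10⁻¹³ V²
V_n = √(9.60×10⁻¹³) = 9.80×10⁻⁷ V = 980 nV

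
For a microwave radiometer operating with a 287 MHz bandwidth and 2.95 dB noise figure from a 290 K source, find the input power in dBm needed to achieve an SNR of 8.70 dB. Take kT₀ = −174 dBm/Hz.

Sensitivity = −174 + 10 log₁₀(B) + NF + SNR_min
= −174 + 84.58 + 2.95 + 8.70
= −77.77 dBm → −77.8 dBm

−77.8 dBm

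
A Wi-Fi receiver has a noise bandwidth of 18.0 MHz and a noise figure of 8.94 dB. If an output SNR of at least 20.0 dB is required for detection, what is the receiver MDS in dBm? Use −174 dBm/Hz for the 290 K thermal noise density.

−72.5 dBm

Sensitivity = −174 + 10 log₁₀(B) + NF + SNR_min
= −174 + 72.55 + 8.94 + 20.0
= −72.51 dBm → −72.5 dBm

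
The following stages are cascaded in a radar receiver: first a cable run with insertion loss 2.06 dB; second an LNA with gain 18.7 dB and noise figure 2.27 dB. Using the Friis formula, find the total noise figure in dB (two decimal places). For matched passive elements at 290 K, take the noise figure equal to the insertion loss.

4.33 dB

Convert to linear (a loss of L dB is a gain of −L dB): F_i = 10^(NF_i/10), G_i = 10^(G_i,dB/10)
  Stage 1: F_1 = 10^(2.06/10) = 1.607, G_1 = 10^(−2.06/10) = 0.6223
  Stage 2: F_2 = 10^(2.27/10) = 1.687, G_2 = 10^(18.7/10) = 74.13
Friis cascade:
  F = 1.607 + (1.687 − 1)/0.6223 = 2.710
NF = 10 log₁₀(2.710) = 4.33 dB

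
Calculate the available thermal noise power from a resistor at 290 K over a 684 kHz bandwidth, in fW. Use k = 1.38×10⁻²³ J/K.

P_n = kTB = 1.38×10⁻²³ × 290 × 6.84×10⁵ = 2.74×10⁻¹⁵ W = 2.74 fW

2.74 fW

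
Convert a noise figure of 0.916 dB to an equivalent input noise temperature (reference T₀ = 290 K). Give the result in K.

F = 10^(0.916/10) = 1.23481
T_e = (F − 1)·T₀ = (1.23481 − 1) × 290 = 68.1 K

68.1 K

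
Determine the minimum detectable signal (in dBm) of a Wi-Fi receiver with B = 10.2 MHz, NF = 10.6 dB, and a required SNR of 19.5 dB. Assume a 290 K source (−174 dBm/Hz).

Sensitivity = −174 + 10 log₁₀(B) + NF + SNR_min
= −174 + 70.09 + 10.6 + 19.5
= −73.81 dBm → −73.8 dBm

−73.8 dBm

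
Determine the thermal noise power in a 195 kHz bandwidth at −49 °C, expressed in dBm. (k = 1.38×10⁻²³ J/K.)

T = −49 °C + 273.15 = 224.15 K
P_n = kTB = 1.38×10⁻²³ × 224.15 × 1.95×10⁵ = 6.03×10⁻¹⁶ W
In dBm: 10 log₁₀(6.03×10⁻¹⁶ / 10⁻³) = −122.2 dBm

−122.2 dBm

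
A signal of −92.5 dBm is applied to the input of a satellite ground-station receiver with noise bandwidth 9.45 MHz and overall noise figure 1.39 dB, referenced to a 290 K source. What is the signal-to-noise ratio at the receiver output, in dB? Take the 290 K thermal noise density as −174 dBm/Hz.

10.4 dB

Noise floor: N = −174 + 10 log₁₀(B) + NF
10 log₁₀(9.45×10⁶) = 69.75 dB
N = −174 + 69.75 + 1.39 = −102.86 dBm
SNR = P_sig − N = −92.5 − (−102.86) = 10.36 dB → 10.4 dB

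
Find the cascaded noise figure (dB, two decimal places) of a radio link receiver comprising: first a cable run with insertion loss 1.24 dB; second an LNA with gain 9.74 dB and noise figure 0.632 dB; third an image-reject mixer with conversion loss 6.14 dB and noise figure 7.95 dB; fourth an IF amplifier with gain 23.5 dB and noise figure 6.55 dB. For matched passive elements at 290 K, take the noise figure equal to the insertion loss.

Convert to linear (a loss of L dB is a gain of −L dB): F_i = 10^(NF_i/10), G_i = 10^(G_i,dB/10)
  Stage 1: F_1 = 10^(1.24/10) = 1.330, G_1 = 10^(−1.24/10) = 0.7516
  Stage 2: F_2 = 10^(0.632/10) = 1.157, G_2 = 10^(9.74/10) = 9.419
  Stage 3: F_3 = 10^(7.95/10) = 6.237, G_3 = 10^(−6.14/10) = 0.2432
  Stage 4: F_4 = 10^(6.55/10) = 4.519, G_4 = 10^(23.5/10) = 223.9
Friis cascade:
  F = 1.330 + (1.157 − 1)/0.7516 + (6.237 − 1)/7.079 + (4.519 − 1)/1.722 = 4.322
NF = 10 log₁₀(4.322) = 6.36 dB

6.36 dB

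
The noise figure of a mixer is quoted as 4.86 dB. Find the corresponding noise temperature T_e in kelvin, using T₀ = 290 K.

598 K

F = 10^(4.86/10) = 3.06196
T_e = (F − 1)·T₀ = (3.06196 − 1) × 290 = 598 K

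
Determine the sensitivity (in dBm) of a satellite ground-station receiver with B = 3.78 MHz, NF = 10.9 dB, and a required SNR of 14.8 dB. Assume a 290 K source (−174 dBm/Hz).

Sensitivity = −174 + 10 log₁₀(B) + NF + SNR_min
= −174 + 65.77 + 10.9 + 14.8
= −82.53 dBm → −82.5 dBm

−82.5 dBm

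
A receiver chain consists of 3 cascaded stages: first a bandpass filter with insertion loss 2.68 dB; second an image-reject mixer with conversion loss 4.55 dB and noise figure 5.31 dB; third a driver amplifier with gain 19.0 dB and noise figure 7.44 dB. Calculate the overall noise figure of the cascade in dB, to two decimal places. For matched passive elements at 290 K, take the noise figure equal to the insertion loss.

14.82 dB

Convert to linear (a loss of L dB is a gain of −L dB): F_i = 10^(NF_i/10), G_i = 10^(G_i,dB/10)
  Stage 1: F_1 = 10^(2.68/10) = 1.854, G_1 = 10^(−2.68/10) = 0.5395
  Stage 2: F_2 = 10^(5.31/10) = 3.396, G_2 = 10^(−4.55/10) = 0.3508
  Stage 3: F_3 = 10^(7.44/10) = 5.546, G_3 = 10^(19.0/10) = 79.43
Friis cascade:
  F = 1.854 + (3.396 − 1)/0.5395 + (5.546 − 1)/0.1892 = 30.32
NF = 10 log₁₀(30.32) = 14.82 dB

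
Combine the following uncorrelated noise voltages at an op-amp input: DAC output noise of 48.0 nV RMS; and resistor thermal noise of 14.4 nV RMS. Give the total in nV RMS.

Uncorrelated sources add in power (mean-square): V_tot = √(ΣV_i²)
V_tot = √[(4.80×10⁻⁸)² + (1.44×10⁻⁸)²] = 5.01×10⁻⁸ V = 50.1 nV

50.1 nV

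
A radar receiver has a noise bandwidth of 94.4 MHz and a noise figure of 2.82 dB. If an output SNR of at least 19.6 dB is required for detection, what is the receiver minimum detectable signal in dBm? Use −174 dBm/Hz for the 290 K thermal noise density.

Sensitivity = −174 + 10 log₁₀(B) + NF + SNR_min
= −174 + 79.75 + 2.82 + 19.6
= −71.83 dBm → −71.8 dBm

−71.8 dBm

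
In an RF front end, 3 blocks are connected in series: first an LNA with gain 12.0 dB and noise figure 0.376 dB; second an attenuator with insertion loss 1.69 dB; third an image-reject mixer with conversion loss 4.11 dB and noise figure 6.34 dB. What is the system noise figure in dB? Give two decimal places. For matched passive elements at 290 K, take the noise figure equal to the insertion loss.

1.55 dB

Convert to linear (a loss of L dB is a gain of −L dB): F_i = 10^(NF_i/10), G_i = 10^(G_i,dB/10)
  Stage 1: F_1 = 10^(0.376/10) = 1.090, G_1 = 10^(12.0/10) = 15.85
  Stage 2: F_2 = 10^(1.69/10) = 1.476, G_2 = 10^(−1.69/10) = 0.6776
  Stage 3: F_3 = 10^(6.34/10) = 4.305, G_3 = 10^(−4.11/10) = 0.3882
Friis cascade:
  F = 1.090 + (1.476 − 1)/15.85 + (4.305 − 1)/10.74 = 1.428
NF = 10 log₁₀(1.428) = 1.55 dB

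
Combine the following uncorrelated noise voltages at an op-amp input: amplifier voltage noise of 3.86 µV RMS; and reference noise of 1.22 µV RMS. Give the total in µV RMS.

Uncorrelated sources add in power (mean-square): V_tot = √(ΣV_i²)
V_tot = √[(3.86×10⁻⁶)² + (1.22×10⁻⁶)²] = 4.05×10⁻⁶ V = 4.05 µV

4.05 µV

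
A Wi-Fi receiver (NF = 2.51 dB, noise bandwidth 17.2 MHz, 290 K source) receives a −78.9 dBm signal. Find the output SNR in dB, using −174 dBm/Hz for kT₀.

20.2 dB

Noise floor: N = −174 + 10 log₁₀(B) + NF
10 log₁₀(1.72×10⁷) = 72.36 dB
N = −174 + 72.36 + 2.51 = −99.13 dBm
SNR = P_sig − N = −78.9 − (−99.13) = 20.23 dB → 20.2 dB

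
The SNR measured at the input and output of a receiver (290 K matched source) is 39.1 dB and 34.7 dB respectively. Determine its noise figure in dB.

4.4 dB

NF (dB) = SNR_in(dB) − SNR_out(dB) when the source is at T₀
NF = 39.1 − 34.7 = 4.4 dB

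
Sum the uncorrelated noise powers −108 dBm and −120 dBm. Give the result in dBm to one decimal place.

−107.7 dBm

Convert to linear, add, convert back:
P₁ = 1.58×10⁻¹⁴ W, P₂ = 1.00×10⁻¹⁵ W
P_tot = 1.68×10⁻¹⁴ W → 10 log₁₀(P_tot / 10⁻³) = −107.7 dBm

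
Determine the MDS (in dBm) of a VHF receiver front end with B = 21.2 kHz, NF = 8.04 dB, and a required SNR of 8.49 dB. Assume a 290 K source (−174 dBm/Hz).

−114.2 dBm

Sensitivity = −174 + 10 log₁₀(B) + NF + SNR_min
= −174 + 43.26 + 8.04 + 8.49
= −114.21 dBm → −114.2 dBm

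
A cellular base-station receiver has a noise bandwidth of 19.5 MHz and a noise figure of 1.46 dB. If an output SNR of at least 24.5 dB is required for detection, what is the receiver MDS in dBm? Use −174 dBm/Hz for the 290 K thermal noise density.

−75.1 dBm

Sensitivity = −174 + 10 log₁₀(B) + NF + SNR_min
= −174 + 72.9 + 1.46 + 24.5
= −75.14 dBm → −75.1 dBm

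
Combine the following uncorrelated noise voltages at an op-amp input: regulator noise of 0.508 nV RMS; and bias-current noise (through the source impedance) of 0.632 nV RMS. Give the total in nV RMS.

Uncorrelated sources add in power (mean-square): V_tot = √(ΣV_i²)
V_tot = √[(5.08×10⁻¹⁰)² + (6.32×10⁻¹⁰)²] = 8.11×10⁻¹⁰ V = 0.811 nV

0.811 nV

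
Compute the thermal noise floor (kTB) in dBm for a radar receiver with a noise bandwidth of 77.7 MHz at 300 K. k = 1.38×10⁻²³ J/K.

−94.9 dBm

P_n = kTB = 1.38×10⁻²³ × 300 × 7.77×10⁷ = 3.22×10⁻¹³ W
In dBm: 10 log₁₀(3.22×10⁻¹³ / 10⁻³) = −94.9 dBm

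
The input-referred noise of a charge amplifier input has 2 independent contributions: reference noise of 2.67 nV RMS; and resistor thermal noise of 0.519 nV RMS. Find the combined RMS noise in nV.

2.72 nV

Uncorrelated sources add in power (mean-square): V_tot = √(ΣV_i²)
V_tot = √[(2.67×10⁻⁹)² + (5.19×10⁻¹⁰)²] = 2.72×10⁻⁹ V = 2.72 nV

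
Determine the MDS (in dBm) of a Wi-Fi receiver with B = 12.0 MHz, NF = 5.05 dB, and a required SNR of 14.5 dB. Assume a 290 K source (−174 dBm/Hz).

−83.7 dBm

Sensitivity = −174 + 10 log₁₀(B) + NF + SNR_min
= −174 + 70.79 + 5.05 + 14.5
= −83.66 dBm → −83.7 dBm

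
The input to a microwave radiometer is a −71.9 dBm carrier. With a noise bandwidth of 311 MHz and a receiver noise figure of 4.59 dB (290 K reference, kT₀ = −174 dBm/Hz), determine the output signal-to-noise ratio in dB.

12.6 dB

Noise floor: N = −174 + 10 log₁₀(B) + NF
10 log₁₀(3.11×10⁸) = 84.93 dB
N = −174 + 84.93 + 4.59 = −84.48 dBm
SNR = P_sig − N = −71.9 − (−84.48) = 12.58 dB → 12.6 dB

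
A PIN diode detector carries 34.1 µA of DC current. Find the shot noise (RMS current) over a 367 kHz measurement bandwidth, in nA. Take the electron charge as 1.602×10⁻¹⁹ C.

I_n = √(2qI·B)
2qI·B = 2 × 1.602×10⁻¹⁹ × 3.41×10⁻⁵ × 3.67×10⁵ = 4.01×10⁻¹⁸ A²
I_n = √(4.01×10⁻¹⁸) = 2.00×10⁻⁹ A = 2.00 nA

2.00 nA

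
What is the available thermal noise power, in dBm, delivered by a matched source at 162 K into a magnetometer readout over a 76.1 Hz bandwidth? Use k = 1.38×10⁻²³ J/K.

P_n = kTB = 1.38×10⁻²³ × 162 × 7.61×10¹ = 1.70×10⁻¹⁹ W
In dBm: 10 log₁₀(1.70×10⁻¹⁹ / 10⁻³) = −157.7 dBm

−157.7 dBm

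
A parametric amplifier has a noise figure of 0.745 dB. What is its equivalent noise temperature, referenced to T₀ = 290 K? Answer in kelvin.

54.3 K

F = 10^(0.745/10) = 1.18713
T_e = (F − 1)·T₀ = (1.18713 − 1) × 290 = 54.3 K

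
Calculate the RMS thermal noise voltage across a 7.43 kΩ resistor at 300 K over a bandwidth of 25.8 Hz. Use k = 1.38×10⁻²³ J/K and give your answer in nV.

56.3 nV

V_n = √(4kTRB)
4kTRB = 4 × 1.38×10⁻²³ × 300 × 7.43×10³ × 2.58×10¹ = 3.17×10⁻¹⁵ V²
V_n = √(3.17×10⁻¹⁵) = 5.63×10⁻⁸ V = 56.3 nV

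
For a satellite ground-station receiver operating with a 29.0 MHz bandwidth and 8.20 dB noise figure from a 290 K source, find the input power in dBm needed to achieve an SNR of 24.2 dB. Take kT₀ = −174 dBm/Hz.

Sensitivity = −174 + 10 log₁₀(B) + NF + SNR_min
= −174 + 74.62 + 8.20 + 24.2
= −66.98 dBm → −67.0 dBm

−67.0 dBm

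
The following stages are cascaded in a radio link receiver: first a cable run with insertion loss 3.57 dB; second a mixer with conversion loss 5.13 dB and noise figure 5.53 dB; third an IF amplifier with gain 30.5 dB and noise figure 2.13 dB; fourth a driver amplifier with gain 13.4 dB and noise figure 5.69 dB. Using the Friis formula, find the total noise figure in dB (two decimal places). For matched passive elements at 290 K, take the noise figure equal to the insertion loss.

11.09 dB

Convert to linear (a loss of L dB is a gain of −L dB): F_i = 10^(NF_i/10), G_i = 10^(G_i,dB/10)
  Stage 1: F_1 = 10^(3.57/10) = 2.275, G_1 = 10^(−3.57/10) = 0.4395
  Stage 2: F_2 = 10^(5.53/10) = 3.573, G_2 = 10^(−5.13/10) = 0.3069
  Stage 3: F_3 = 10^(2.13/10) = 1.633, G_3 = 10^(30.5/10) = 1122
  Stage 4: F_4 = 10^(5.69/10) = 3.707, G_4 = 10^(13.4/10) = 21.88
Friis cascade:
  F = 2.275 + (3.573 − 1)/0.4395 + (1.633 − 1)/0.1349 + (3.707 − 1)/151.4 = 12.84
NF = 10 log₁₀(12.84) = 11.09 dB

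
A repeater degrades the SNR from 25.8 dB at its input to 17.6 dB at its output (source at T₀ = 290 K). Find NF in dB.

8.2 dB

NF (dB) = SNR_in(dB) − SNR_out(dB) when the source is at T₀
NF = 25.8 − 17.6 = 8.2 dB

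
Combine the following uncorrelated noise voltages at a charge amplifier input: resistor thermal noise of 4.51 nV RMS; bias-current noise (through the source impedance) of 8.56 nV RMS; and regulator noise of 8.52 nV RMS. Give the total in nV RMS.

Uncorrelated sources add in power (mean-square): V_tot = √(ΣV_i²)
V_tot = √[(4.51×10⁻⁹)² + (8.56×10⁻⁹)² + (8.52×10⁻⁹)²] = 1.29×10⁻⁸ V = 12.9 nV

12.9 nV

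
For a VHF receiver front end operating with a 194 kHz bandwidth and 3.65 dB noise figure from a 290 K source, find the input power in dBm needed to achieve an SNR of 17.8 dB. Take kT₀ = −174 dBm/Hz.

Sensitivity = −174 + 10 log₁₀(B) + NF + SNR_min
= −174 + 52.88 + 3.65 + 17.8
= −99.67 dBm → −99.7 dBm

−99.7 dBm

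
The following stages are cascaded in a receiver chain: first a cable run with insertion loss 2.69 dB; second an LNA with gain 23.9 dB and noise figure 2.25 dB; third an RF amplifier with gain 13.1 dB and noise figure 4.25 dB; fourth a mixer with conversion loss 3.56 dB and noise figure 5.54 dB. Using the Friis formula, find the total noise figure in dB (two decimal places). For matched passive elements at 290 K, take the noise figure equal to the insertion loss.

Convert to linear (a loss of L dB is a gain of −L dB): F_i = 10^(NF_i/10), G_i = 10^(G_i,dB/10)
  Stage 1: F_1 = 10^(2.69/10) = 1.858, G_1 = 10^(−2.69/10) = 0.5383
  Stage 2: F_2 = 10^(2.25/10) = 1.679, G_2 = 10^(23.9/10) = 245.5
  Stage 3: F_3 = 10^(4.25/10) = 2.661, G_3 = 10^(13.1/10) = 20.42
  Stage 4: F_4 = 10^(5.54/10) = 3.581, G_4 = 10^(−3.56/10) = 0.4406
Friis cascade:
  F = 1.858 + (1.679 − 1)/0.5383 + (2.661 − 1)/132.1 + (3.581 − 1)/2698 = 3.132
NF = 10 log₁₀(3.132) = 4.96 dB

4.96 dB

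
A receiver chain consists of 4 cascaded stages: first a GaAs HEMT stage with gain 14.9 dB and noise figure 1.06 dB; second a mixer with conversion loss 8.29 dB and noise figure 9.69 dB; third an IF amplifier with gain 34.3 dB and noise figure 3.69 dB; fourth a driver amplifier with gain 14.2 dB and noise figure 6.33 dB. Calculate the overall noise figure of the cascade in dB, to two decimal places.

Convert to linear (a loss of L dB is a gain of −L dB): F_i = 10^(NF_i/10), G_i = 10^(G_i,dB/10)
  Stage 1: F_1 = 10^(1.06/10) = 1.276, G_1 = 10^(14.9/10) = 30.90
  Stage 2: F_2 = 10^(9.69/10) = 9.311, G_2 = 10^(−8.29/10) = 0.1483
  Stage 3: F_3 = 10^(3.69/10) = 2.339, G_3 = 10^(34.3/10) = 2692
  Stage 4: F_4 = 10^(6.33/10) = 4.295, G_4 = 10^(14.2/10) = 26.30
Friis cascade:
  F = 1.276 + (9.311 − 1)/30.90 + (2.339 − 1)/4.581 + (4.295 − 1)/1.233×10⁴ = 1.838
NF = 10 log₁₀(1.838) = 2.64 dB

2.64 dB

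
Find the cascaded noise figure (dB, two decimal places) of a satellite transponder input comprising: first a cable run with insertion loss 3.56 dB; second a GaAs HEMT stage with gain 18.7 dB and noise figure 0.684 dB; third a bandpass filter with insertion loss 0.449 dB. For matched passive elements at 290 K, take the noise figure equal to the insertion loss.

4.25 dB

Convert to linear (a loss of L dB is a gain of −L dB): F_i = 10^(NF_i/10), G_i = 10^(G_i,dB/10)
  Stage 1: F_1 = 10^(3.56/10) = 2.270, G_1 = 10^(−3.56/10) = 0.4406
  Stage 2: F_2 = 10^(0.684/10) = 1.171, G_2 = 10^(18.7/10) = 74.13
  Stage 3: F_3 = 10^(0.449/10) = 1.109, G_3 = 10^(−0.449/10) = 0.9018
Friis cascade:
  F = 2.270 + (1.171 − 1)/0.4406 + (1.109 − 1)/32.66 = 2.660
NF = 10 log₁₀(2.660) = 4.25 dB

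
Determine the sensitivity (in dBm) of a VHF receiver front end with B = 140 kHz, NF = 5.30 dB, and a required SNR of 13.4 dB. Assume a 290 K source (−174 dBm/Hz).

Sensitivity = −174 + 10 log₁₀(B) + NF + SNR_min
= −174 + 51.46 + 5.30 + 13.4
= −103.84 dBm → −103.8 dBm

−103.8 dBm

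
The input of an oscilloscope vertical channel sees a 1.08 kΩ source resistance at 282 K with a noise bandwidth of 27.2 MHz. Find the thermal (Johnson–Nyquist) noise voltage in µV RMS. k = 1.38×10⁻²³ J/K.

21.4 µV

V_n = √(4kTRB)
4kTRB = 4 × 1.38×10⁻²³ × 282 × 1.08×10³ × 2.72×10⁷ = 4.57×10⁻¹⁰ V²
V_n = √(4.57×10⁻¹⁰) = 2.14×10⁻⁵ V = 21.4 µV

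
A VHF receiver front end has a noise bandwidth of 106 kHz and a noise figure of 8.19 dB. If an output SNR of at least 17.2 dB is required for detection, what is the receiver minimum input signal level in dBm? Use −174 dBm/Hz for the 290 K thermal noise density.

−98.4 dBm

Sensitivity = −174 + 10 log₁₀(B) + NF + SNR_min
= −174 + 50.25 + 8.19 + 17.2
= −98.36 dBm → −98.4 dBm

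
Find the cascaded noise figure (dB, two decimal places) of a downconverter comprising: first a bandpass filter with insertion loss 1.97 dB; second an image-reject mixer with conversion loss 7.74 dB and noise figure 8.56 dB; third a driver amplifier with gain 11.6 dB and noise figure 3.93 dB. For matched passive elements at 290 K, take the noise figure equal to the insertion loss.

Convert to linear (a loss of L dB is a gain of −L dB): F_i = 10^(NF_i/10), G_i = 10^(G_i,dB/10)
  Stage 1: F_1 = 10^(1.97/10) = 1.574, G_1 = 10^(−1.97/10) = 0.6353
  Stage 2: F_2 = 10^(8.56/10) = 7.178, G_2 = 10^(−7.74/10) = 0.1683
  Stage 3: F_3 = 10^(3.93/10) = 2.472, G_3 = 10^(11.6/10) = 14.45
Friis cascade:
  F = 1.574 + (7.178 − 1)/0.6353 + (2.472 − 1)/0.1069 = 25.06
NF = 10 log₁₀(25.06) = 13.99 dB

13.99 dB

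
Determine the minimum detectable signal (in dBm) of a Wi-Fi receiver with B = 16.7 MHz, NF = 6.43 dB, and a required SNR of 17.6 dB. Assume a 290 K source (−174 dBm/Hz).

−77.7 dBm

Sensitivity = −174 + 10 log₁₀(B) + NF + SNR_min
= −174 + 72.23 + 6.43 + 17.6
= −77.74 dBm → −77.7 dBm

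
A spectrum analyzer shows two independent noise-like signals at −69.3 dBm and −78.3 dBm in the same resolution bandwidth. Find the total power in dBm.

Convert to linear, add, convert back:
P₁ = 1.17×10⁻¹⁰ W, P₂ = 1.48×10⁻¹¹ W
P_tot = 1.32×10⁻¹⁰ W → 10 log₁₀(P_tot / 10⁻³) = −68.8 dBm

−68.8 dBm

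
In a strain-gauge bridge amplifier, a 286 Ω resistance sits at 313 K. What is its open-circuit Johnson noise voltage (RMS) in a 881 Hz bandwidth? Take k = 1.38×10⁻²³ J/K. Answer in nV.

V_n = √(4kTRB)
4kTRB = 4 × 1.38×10⁻²³ × 313 × 2.86×10² × 8.81×10² = 4.35×10⁻¹⁵ V²
V_n = √(4.35×10⁻¹⁵) = 6.60×10⁻⁸ V = 66.0 nV

66.0 nV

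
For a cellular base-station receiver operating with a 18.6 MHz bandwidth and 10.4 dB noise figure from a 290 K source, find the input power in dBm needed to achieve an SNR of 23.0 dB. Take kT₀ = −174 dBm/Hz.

−67.9 dBm

Sensitivity = −174 + 10 log₁₀(B) + NF + SNR_min
= −174 + 72.7 + 10.4 + 23.0
= −67.9 dBm → −67.9 dBm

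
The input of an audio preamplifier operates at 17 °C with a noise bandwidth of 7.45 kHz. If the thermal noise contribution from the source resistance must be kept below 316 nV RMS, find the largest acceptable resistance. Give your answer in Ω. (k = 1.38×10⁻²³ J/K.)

T = 17 °C + 273.15 = 290.15 K
Johnson–Nyquist: V_n = √(4kTRB) ⇒ R = V_n² / (4kTB)
4kTB = 4 × 1.38×10⁻²³ × 290.15 × 7.45×10³ = 1.19×10⁻¹⁶
R = (3.16×10⁻⁷)² / 1.19×10⁻¹⁶ = 8.37×10² Ω = 837 Ω

837 Ω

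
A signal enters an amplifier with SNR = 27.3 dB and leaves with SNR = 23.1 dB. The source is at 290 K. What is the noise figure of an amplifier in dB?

4.2 dB

NF (dB) = SNR_in(dB) − SNR_out(dB) when the source is at T₀
NF = 27.3 − 23.1 = 4.2 dB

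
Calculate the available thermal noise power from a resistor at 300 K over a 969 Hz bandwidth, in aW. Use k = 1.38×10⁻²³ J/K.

P_n = kTB = 1.38×10⁻²³ × 300 × 9.69×10² = 4.01×10⁻¹⁸ W = 4.01 aW

4.01 aW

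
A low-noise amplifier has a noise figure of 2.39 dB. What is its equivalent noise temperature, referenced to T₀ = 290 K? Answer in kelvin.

213 K

F = 10^(2.39/10) = 1.7338
T_e = (F − 1)·T₀ = (1.7338 − 1) × 290 = 213 K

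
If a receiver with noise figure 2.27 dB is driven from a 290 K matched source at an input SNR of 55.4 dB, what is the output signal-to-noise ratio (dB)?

53.13 dB

By definition F = SNR_in/SNR_out, so in dB: SNR_out = SNR_in − NF
SNR_out = 55.4 − 2.27 = 53.13 dB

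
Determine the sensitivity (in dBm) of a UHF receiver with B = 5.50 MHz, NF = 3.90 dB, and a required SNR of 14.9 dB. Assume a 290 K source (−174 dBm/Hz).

Sensitivity = −174 + 10 log₁₀(B) + NF + SNR_min
= −174 + 67.4 + 3.90 + 14.9
= −87.80 dBm → −87.8 dBm

−87.8 dBm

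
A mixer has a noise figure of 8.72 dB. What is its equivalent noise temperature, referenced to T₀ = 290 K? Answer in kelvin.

1870 K

F = 10^(8.72/10) = 7.44732
T_e = (F − 1)·T₀ = (7.44732 − 1) × 290 = 1870 K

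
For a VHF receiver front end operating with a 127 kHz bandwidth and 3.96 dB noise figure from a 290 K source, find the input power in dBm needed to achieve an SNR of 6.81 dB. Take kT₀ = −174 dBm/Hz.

Sensitivity = −174 + 10 log₁₀(B) + NF + SNR_min
= −174 + 51.04 + 3.96 + 6.81
= −112.19 dBm → −112.2 dBm

−112.2 dBm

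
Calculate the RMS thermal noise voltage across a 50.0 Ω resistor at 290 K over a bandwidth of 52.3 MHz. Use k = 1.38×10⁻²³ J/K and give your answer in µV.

V_n = √(4kTRB)
4kTRB = 4 × 1.38×10⁻²³ × 290 × 5.00×10¹ × 5.23×10⁷ = 4.19×10⁻¹¹ V²
V_n = √(4.19×10⁻¹¹) = 6.47×10⁻⁶ V = 6.47 µV

6.47 µV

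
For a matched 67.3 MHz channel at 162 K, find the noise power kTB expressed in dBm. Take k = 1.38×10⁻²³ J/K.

P_n = kTB = 1.38×10⁻²³ × 162 × 6.73×10⁷ = 1.50×10⁻¹³ W
In dBm: 10 log₁₀(1.50×10⁻¹³ / 10⁻³) = −98.2 dBm

−98.2 dBm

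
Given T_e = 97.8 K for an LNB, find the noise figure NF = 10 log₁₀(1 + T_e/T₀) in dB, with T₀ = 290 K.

1.26 dB

F = 1 + T_e/T₀ = 1 + 97.8/290 = 1.33724
NF = 10 log₁₀(1.33724) = 1.26 dB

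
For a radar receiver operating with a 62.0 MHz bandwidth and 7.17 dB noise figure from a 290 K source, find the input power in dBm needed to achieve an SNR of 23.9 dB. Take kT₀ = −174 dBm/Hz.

Sensitivity = −174 + 10 log₁₀(B) + NF + SNR_min
= −174 + 77.92 + 7.17 + 23.9
= −65.01 dBm → −65.0 dBm

−65.0 dBm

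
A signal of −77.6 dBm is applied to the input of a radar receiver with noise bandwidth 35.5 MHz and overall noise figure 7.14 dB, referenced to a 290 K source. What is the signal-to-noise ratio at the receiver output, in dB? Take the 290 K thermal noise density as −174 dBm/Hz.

Noise floor: N = −174 + 10 log₁₀(B) + NF
10 log₁₀(3.55×10⁷) = 75.5 dB
N = −174 + 75.5 + 7.14 = −91.36 dBm
SNR = P_sig − N = −77.6 − (−91.36) = 13.76 dB → 13.8 dB

13.8 dB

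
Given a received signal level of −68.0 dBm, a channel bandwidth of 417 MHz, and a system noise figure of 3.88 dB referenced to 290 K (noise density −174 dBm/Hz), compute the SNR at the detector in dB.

15.9 dB

Noise floor: N = −174 + 10 log₁₀(B) + NF
10 log₁₀(4.17×10⁸) = 86.2 dB
N = −174 + 86.2 + 3.88 = −83.92 dBm
SNR = P_sig − N = −68.0 − (−83.92) = 15.92 dB → 15.9 dB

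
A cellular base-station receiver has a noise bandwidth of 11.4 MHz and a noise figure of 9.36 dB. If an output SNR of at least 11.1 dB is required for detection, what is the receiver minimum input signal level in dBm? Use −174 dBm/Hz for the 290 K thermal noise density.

Sensitivity = −174 + 10 log₁₀(B) + NF + SNR_min
= −174 + 70.57 + 9.36 + 11.1
= −82.97 dBm → −83.0 dBm

−83.0 dBm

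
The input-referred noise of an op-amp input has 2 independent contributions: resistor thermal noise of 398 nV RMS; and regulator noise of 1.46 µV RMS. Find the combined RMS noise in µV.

1.51 µV

Uncorrelated sources add in power (mean-square): V_tot = √(ΣV_i²)
V_tot = √[(3.98×10⁻⁷)² + (1.46×10⁻⁶)²] = 1.51×10⁻⁶ V = 1.51 µV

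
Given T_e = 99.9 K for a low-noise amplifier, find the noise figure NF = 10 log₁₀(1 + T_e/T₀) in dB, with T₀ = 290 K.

1.29 dB

F = 1 + T_e/T₀ = 1 + 99.9/290 = 1.34448
NF = 10 log₁₀(1.34448) = 1.29 dB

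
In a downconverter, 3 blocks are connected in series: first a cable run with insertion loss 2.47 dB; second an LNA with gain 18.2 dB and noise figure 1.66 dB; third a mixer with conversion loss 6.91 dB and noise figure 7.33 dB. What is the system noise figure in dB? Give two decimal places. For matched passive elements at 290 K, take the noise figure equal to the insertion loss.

Convert to linear (a loss of L dB is a gain of −L dB): F_i = 10^(NF_i/10), G_i = 10^(G_i,dB/10)
  Stage 1: F_1 = 10^(2.47/10) = 1.766, G_1 = 10^(−2.47/10) = 0.5662
  Stage 2: F_2 = 10^(1.66/10) = 1.466, G_2 = 10^(18.2/10) = 66.07
  Stage 3: F_3 = 10^(7.33/10) = 5.408, G_3 = 10^(−6.91/10) = 0.2037
Friis cascade:
  F = 1.766 + (1.466 − 1)/0.5662 + (5.408 − 1)/37.41 = 2.706
NF = 10 log₁₀(2.706) = 4.32 dB

4.32 dB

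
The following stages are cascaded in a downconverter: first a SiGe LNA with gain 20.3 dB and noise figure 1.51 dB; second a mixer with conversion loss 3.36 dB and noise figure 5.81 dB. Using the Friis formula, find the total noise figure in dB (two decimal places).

1.59 dB

Convert to linear (a loss of L dB is a gain of −L dB): F_i = 10^(NF_i/10), G_i = 10^(G_i,dB/10)
  Stage 1: F_1 = 10^(1.51/10) = 1.416, G_1 = 10^(20.3/10) = 107.2
  Stage 2: F_2 = 10^(5.81/10) = 3.811, G_2 = 10^(−3.36/10) = 0.4613
Friis cascade:
  F = 1.416 + (3.811 − 1)/107.2 = 1.442
NF = 10 log₁₀(1.442) = 1.59 dB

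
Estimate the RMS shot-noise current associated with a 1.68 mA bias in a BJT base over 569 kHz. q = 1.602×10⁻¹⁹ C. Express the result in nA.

17.5 nA

I_n = √(2qI·B)
2qI·B = 2 × 1.602×10⁻¹⁹ × 1.68×10⁻³ × 5.69×10⁵ = 3.06×10⁻¹⁶ A²
I_n = √(3.06×10⁻¹⁶) = 1.75×10⁻⁸ A = 17.5 nA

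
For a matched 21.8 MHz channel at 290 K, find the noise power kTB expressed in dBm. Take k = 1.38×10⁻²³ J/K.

P_n = kTB = 1.38×10⁻²³ × 290 × 2.18×10⁷ = 8.72×10⁻¹⁴ W
In dBm: 10 log₁₀(8.72×10⁻¹⁴ / 10⁻³) = −100.6 dBm

−100.6 dBm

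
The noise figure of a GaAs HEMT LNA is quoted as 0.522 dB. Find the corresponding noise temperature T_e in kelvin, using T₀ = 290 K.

F = 10^(0.522/10) = 1.12772
T_e = (F − 1)·T₀ = (1.12772 − 1) × 290 = 37.0 K

37.0 K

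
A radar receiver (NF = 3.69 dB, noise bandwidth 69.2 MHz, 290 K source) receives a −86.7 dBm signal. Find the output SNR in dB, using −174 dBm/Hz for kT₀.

5.2 dB

Noise floor: N = −174 + 10 log₁₀(B) + NF
10 log₁₀(6.92×10⁷) = 78.4 dB
N = −174 + 78.4 + 3.69 = −91.91 dBm
SNR = P_sig − N = −86.7 − (−91.91) = 5.21 dB → 5.2 dB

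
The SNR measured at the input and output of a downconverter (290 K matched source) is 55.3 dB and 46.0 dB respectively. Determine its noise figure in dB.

NF (dB) = SNR_in(dB) − SNR_out(dB) when the source is at T₀
NF = 55.3 − 46.0 = 9.3 dB

9.3 dB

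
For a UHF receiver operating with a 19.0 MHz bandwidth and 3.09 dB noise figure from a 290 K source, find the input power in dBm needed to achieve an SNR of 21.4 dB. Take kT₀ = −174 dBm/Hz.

Sensitivity = −174 + 10 log₁₀(B) + NF + SNR_min
= −174 + 72.79 + 3.09 + 21.4
= −76.72 dBm → −76.7 dBm

−76.7 dBm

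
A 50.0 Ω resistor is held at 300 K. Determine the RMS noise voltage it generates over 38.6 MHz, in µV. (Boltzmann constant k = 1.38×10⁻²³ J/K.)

V_n = √(4kTRB)
4kTRB = 4 × 1.38×10⁻²³ × 300 × 5.00×10¹ × 3.86×10⁷ = 3.20×10⁻¹¹ V²
V_n = √(3.20×10⁻¹¹) = 5.65×10⁻⁶ V = 5.65 µV

5.65 µV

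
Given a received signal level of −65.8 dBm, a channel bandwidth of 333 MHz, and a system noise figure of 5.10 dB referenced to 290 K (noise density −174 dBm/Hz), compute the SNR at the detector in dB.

17.9 dB

Noise floor: N = −174 + 10 log₁₀(B) + NF
10 log₁₀(3.33×10⁸) = 85.22 dB
N = −174 + 85.22 + 5.10 = −83.68 dBm
SNR = P_sig − N = −65.8 − (−83.68) = 17.88 dB → 17.9 dB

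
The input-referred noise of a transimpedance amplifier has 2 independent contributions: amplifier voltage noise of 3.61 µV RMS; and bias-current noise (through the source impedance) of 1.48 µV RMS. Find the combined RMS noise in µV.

Uncorrelated sources add in power (mean-square): V_tot = √(ΣV_i²)
V_tot = √[(3.61×10⁻⁶)² + (1.48×10⁻⁶)²] = 3.90×10⁻⁶ V = 3.90 µV

3.90 µV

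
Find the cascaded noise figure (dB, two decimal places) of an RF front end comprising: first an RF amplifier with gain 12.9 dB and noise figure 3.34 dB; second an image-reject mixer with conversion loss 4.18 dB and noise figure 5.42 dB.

Convert to linear (a loss of L dB is a gain of −L dB): F_i = 10^(NF_i/10), G_i = 10^(G_i,dB/10)
  Stage 1: F_1 = 10^(3.34/10) = 2.158, G_1 = 10^(12.9/10) = 19.50
  Stage 2: F_2 = 10^(5.42/10) = 3.483, G_2 = 10^(−4.18/10) = 0.3819
Friis cascade:
  F = 2.158 + (3.483 − 1)/19.50 = 2.285
NF = 10 log₁₀(2.285) = 3.59 dB

3.59 dB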